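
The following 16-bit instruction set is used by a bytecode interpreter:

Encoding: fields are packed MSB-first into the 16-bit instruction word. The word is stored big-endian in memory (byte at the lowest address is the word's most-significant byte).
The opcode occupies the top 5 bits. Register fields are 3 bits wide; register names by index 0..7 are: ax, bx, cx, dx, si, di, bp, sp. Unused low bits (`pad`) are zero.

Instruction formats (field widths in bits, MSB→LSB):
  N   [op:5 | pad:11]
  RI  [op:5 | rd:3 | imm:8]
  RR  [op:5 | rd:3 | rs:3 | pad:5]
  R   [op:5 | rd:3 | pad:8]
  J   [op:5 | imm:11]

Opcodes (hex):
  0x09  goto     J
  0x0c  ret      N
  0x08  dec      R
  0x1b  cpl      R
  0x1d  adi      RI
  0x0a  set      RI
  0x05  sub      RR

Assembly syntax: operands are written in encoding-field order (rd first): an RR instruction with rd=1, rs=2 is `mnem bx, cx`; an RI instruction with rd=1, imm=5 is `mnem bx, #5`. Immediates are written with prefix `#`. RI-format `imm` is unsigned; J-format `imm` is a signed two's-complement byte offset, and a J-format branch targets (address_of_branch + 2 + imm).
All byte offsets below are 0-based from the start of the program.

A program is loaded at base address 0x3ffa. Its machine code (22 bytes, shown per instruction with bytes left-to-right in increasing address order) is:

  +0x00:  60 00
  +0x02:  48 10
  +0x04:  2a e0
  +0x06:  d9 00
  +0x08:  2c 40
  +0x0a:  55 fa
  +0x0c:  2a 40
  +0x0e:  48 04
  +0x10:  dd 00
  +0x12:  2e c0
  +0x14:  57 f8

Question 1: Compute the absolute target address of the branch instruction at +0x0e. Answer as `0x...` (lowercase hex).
0x400e

+0x0e: 48 04 ⇒ word 0x4804 (big)
  opcode bits[15:11]=0x9: goto/J
  [10:0] imm=4 = #4
  target = base 0x3ffa + off 0x0e + 2 + imm 4 = 0x400e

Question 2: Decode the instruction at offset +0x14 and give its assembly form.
set sp, #248

@+14  big-endian(57 f8) = 0x57f8
  opcode bits[15:11]=0xa: set/RI
  rd@[10:8]=0x7 ⇒ sp
  imm@[7:0]=0xf8 ⇒ #248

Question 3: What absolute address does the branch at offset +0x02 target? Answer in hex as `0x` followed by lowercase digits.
off 0x02: read 48 10 as big → 0x4810
  top 5b → 0x9 → goto [J]
  imm: (w>>0)&0x7ff=0x10 → #16
  target = base 0x3ffa + off 0x02 + 2 + imm 16 = 0x400e

0x400e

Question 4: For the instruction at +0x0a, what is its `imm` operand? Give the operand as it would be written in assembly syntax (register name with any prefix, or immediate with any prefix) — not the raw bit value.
@+0a  big-endian(55 fa) = 0x55fa
  top 5b → 0xa → set [RI]
  rd: (w>>8)&0x7=0x5 → di
  imm: (w>>0)&0xff=0xfa → #250

#250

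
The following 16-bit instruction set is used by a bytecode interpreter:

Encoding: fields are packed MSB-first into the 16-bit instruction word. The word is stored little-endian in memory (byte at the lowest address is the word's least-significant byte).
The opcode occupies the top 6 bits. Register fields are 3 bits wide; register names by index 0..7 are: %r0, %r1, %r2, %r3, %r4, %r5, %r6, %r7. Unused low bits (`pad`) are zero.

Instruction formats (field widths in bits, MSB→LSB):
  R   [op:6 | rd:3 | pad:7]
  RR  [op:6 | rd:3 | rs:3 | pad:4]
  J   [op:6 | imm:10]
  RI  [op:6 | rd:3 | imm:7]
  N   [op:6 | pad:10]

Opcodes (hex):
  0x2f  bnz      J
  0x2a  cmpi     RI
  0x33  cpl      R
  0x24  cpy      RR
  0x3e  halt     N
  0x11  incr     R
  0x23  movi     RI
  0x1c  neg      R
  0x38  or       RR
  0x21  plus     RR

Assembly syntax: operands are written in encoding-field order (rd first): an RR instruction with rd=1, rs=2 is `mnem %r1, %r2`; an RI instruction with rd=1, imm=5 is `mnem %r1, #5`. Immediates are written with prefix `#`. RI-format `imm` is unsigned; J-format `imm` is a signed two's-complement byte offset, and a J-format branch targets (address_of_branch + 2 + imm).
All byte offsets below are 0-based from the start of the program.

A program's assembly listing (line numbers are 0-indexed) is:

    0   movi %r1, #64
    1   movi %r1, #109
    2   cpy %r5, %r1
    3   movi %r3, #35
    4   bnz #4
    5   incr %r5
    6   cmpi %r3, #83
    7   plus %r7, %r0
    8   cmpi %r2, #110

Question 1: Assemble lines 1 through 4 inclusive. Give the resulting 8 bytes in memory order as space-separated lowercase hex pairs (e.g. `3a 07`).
line 1 (movi): pack op=0x23:6|rd=1:3|imm=109:7 = 0x8ced; little→ ed 8c
line 2 (cpy): pack op=0x24:6|rd=5:3|rs=1:3|pad=0:4 = 0x9290; little→ 90 92
line 3 (movi): pack op=0x23:6|rd=3:3|imm=35:7 = 0x8da3; little→ a3 8d
line 4 (bnz): pack op=0x2f:6|imm=4:10 = 0xbc04; little→ 04 bc

ed 8c 90 92 a3 8d 04 bc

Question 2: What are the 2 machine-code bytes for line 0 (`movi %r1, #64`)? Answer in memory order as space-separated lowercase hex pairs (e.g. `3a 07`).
0. movi fields op=0x23:6|rd=1:3|imm=64:7 → word 8cc0h → c0 8c

c0 8c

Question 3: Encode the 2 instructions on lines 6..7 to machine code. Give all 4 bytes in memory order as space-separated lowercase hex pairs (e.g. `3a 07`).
d3 a9 80 87

line 6 (cmpi): pack op=0x2a:6|rd=3:3|imm=83:7 = 0xa9d3; little→ d3 a9
line 7 (plus): pack op=0x21:6|rd=7:3|rs=0:3|pad=0:4 = 0x8780; little→ 80 87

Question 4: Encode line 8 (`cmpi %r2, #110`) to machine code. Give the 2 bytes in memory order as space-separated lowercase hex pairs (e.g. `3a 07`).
6e a9

8. cmpi fields op=0x2a:6|rd=2:3|imm=110:7 → word a96eh → 6e a9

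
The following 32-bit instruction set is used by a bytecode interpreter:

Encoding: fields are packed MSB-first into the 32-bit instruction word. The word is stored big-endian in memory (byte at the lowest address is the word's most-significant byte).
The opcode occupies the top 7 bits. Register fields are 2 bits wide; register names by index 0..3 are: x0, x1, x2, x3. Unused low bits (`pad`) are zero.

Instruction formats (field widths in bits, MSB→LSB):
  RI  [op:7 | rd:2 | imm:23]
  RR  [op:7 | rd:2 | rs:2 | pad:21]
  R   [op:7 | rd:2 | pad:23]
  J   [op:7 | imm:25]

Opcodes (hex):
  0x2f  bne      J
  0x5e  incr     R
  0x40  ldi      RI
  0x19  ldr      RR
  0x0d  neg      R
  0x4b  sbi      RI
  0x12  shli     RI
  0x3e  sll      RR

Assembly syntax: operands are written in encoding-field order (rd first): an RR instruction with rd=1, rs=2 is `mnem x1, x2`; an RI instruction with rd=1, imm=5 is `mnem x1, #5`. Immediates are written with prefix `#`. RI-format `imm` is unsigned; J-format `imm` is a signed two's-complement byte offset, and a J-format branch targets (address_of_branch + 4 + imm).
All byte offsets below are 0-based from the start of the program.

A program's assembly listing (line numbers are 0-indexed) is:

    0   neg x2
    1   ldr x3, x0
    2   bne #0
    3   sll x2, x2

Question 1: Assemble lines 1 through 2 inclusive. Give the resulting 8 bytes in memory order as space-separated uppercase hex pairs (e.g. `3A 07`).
L1: ldr op=0x19:7|rd=3:2|rs=0:2|pad=0:21 ⇒ 0x33800000 ⇒ big 33 80 00 00
L2: bne op=0x2f:7|imm=0:25 ⇒ 0x5e000000 ⇒ big 5e 00 00 00

33 80 00 00 5E 00 00 00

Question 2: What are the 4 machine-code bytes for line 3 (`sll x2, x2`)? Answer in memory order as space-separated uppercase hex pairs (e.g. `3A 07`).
7D 40 00 00

line 3 (sll): pack op=0x3e:7|rd=2:2|rs=2:2|pad=0:21 = 0x7d400000; big→ 7d 40 00 00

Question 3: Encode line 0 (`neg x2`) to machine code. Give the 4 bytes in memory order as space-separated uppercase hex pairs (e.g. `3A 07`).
0. neg fields op=0xd:7|rd=2:2|pad=0:23 → word 1b000000h → 1b 00 00 00

1B 00 00 00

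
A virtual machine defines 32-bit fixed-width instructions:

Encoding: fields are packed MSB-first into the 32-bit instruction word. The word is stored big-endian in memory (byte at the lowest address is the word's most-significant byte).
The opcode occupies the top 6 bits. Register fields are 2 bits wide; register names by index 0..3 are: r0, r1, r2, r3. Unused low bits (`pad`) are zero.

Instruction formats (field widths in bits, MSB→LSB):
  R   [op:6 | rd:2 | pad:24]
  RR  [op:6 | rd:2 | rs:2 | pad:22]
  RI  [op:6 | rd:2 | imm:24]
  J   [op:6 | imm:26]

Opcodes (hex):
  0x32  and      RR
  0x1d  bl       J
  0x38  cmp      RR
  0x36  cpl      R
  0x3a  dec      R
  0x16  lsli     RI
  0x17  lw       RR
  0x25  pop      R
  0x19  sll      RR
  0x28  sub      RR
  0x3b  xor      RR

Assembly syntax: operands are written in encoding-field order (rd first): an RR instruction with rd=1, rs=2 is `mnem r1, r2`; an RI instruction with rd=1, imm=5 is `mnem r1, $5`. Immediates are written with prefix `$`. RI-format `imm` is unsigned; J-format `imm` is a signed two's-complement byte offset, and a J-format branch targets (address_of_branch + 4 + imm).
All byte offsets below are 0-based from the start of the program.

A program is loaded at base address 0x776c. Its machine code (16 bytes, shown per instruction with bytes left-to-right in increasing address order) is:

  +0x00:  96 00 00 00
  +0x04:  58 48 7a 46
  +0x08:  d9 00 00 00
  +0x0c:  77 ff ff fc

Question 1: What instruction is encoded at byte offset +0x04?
+0x04: 58 48 7a 46 ⇒ word 0x58487a46 (big)
  top 6b → 0x16 → lsli [RI]
  rd@[25:24]=0x0 ⇒ r0
  imm@[23:0]=0x487a46 ⇒ $4749894

lsli r0, $4749894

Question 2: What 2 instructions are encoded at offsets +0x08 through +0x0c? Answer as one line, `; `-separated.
cpl r1; bl $-4

[08] d9 00 00 00 → 0xd9000000
  opcode bits[31:26]=0x36: cpl/R
  rd@[25:24]=0x1 ⇒ r1
[0c] 77 ff ff fc → 0x77fffffc
  opcode bits[31:26]=0x1d: bl/J
  imm@[25:0]=0x3fffffc (s26→-4) ⇒ $-4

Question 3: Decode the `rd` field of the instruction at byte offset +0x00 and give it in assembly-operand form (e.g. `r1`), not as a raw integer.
r2

off 0x00: read 96 00 00 00 as big → 0x96000000
  opcode bits[31:26]=0x25: pop/R
  rd@[25:24]=0x2 ⇒ r2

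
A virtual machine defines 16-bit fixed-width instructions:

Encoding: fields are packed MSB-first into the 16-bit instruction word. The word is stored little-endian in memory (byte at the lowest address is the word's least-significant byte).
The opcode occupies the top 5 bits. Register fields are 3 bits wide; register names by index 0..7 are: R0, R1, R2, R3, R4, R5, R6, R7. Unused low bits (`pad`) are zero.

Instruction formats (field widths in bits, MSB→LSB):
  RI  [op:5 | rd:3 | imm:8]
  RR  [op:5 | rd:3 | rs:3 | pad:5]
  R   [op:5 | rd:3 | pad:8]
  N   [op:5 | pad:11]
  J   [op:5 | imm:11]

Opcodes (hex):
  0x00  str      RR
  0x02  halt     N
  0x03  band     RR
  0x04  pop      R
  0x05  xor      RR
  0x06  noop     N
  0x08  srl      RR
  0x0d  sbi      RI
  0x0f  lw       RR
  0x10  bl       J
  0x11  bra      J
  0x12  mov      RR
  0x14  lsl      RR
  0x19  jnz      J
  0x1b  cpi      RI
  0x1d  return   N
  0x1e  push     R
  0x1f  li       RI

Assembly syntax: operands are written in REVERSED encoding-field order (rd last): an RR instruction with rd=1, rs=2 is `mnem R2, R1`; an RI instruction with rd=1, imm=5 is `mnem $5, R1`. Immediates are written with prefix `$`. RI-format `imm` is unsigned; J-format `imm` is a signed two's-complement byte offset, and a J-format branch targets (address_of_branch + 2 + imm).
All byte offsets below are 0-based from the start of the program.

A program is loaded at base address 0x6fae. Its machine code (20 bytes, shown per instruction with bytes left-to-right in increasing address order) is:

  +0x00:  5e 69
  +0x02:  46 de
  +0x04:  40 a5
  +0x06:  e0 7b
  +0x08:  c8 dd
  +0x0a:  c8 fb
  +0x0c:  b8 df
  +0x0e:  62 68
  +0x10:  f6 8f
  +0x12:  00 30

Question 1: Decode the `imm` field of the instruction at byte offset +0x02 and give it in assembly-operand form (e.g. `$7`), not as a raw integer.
$70

[02] 46 de → 0xde46
  op=0xde46>>11=0x1b ⇒ cpi (RI)
  [10:8] rd=6 = R6
  [7:0] imm=70 = $70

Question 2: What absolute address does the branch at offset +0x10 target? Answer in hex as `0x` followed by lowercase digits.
+0x10: f6 8f ⇒ word 0x8ff6 (little)
  top 5b → 0x11 → bra [J]
  imm@[10:0]=0x7f6 (s11→-10) ⇒ $-10
  target = base 0x6fae + off 0x10 + 2 + imm -10 = 0x6fb6

0x6fb6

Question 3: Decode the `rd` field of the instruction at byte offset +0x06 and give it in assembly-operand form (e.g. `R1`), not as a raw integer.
R3

+0x06: e0 7b ⇒ word 0x7be0 (little)
  op=0x7be0>>11=0xf ⇒ lw (RR)
  [10:8] rd=3 = R3
  [7:5] rs=7 = R7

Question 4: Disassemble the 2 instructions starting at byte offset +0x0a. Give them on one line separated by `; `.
li $200, R3; cpi $184, R7

[0a] c8 fb → 0xfbc8
  opcode bits[15:11]=0x1f: li/RI
  [10:8] rd=3 = R3
  [7:0] imm=200 = $200
[0c] b8 df → 0xdfb8
  opcode bits[15:11]=0x1b: cpi/RI
  [10:8] rd=7 = R7
  [7:0] imm=184 = $184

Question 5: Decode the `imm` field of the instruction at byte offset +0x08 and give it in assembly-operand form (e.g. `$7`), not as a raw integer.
+0x08: c8 dd ⇒ word 0xddc8 (little)
  top 5b → 0x1b → cpi [RI]
  [10:8] rd=5 = R5
  [7:0] imm=200 = $200

$200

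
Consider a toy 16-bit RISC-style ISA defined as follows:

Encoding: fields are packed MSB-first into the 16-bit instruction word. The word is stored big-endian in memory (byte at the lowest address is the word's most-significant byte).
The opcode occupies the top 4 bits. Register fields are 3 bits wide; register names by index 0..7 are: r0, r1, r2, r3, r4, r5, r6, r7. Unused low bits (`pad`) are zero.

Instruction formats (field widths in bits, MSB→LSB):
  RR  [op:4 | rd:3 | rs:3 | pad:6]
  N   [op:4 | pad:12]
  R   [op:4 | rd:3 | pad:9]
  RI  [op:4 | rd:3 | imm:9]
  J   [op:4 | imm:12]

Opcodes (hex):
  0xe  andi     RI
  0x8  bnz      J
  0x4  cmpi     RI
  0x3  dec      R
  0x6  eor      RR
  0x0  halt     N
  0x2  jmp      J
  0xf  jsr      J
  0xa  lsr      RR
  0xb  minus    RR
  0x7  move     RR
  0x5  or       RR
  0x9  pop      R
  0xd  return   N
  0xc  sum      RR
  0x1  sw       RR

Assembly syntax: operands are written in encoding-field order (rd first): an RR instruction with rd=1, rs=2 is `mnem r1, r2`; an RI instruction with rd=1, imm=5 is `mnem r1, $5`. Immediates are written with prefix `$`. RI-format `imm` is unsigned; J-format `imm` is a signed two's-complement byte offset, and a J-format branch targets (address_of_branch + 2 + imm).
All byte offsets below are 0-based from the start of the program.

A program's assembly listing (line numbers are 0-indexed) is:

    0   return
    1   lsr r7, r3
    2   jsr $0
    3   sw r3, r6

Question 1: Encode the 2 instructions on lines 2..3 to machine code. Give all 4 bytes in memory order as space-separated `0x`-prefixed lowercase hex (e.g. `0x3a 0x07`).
0xf0 0x00 0x17 0x80

L2: jsr op=0xf:4|imm=0:12 ⇒ 0xf000 ⇒ big f0 00
L3: sw op=0x1:4|rd=3:3|rs=6:3|pad=0:6 ⇒ 0x1780 ⇒ big 17 80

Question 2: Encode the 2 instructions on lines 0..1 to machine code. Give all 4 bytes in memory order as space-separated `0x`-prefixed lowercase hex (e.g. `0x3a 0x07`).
L0: return op=0xd:4|pad=0:12 ⇒ 0xd000 ⇒ big d0 00
L1: lsr op=0xa:4|rd=7:3|rs=3:3|pad=0:6 ⇒ 0xaec0 ⇒ big ae c0

0xd0 0x00 0xae 0xc0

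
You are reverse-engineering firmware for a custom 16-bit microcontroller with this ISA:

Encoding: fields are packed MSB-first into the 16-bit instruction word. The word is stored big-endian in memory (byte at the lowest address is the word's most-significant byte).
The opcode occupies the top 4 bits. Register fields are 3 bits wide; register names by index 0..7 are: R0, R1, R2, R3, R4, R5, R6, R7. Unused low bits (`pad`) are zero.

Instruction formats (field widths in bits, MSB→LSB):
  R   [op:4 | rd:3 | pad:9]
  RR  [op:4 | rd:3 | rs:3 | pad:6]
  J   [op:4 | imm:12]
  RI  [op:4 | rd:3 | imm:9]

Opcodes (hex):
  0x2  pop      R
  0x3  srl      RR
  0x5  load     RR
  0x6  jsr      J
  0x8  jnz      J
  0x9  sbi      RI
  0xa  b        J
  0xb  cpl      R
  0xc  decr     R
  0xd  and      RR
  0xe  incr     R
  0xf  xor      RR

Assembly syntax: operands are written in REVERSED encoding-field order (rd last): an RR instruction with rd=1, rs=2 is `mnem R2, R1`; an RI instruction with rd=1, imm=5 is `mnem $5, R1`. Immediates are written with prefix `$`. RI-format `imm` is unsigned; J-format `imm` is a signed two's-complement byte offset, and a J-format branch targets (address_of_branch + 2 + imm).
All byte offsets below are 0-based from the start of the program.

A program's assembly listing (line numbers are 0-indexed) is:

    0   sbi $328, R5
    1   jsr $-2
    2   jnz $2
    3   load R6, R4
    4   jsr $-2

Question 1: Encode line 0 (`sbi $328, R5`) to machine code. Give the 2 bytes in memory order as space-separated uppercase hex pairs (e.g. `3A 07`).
L0: sbi op=0x9:4|rd=5:3|imm=328:9 ⇒ 0x9b48 ⇒ big 9b 48

9B 48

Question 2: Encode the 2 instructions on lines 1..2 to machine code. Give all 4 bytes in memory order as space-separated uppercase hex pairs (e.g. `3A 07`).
6F FE 80 02

1. jsr fields op=0x6:4|imm=-2:12 → word 6ffeh → 6f fe
2. jnz fields op=0x8:4|imm=2:12 → word 8002h → 80 02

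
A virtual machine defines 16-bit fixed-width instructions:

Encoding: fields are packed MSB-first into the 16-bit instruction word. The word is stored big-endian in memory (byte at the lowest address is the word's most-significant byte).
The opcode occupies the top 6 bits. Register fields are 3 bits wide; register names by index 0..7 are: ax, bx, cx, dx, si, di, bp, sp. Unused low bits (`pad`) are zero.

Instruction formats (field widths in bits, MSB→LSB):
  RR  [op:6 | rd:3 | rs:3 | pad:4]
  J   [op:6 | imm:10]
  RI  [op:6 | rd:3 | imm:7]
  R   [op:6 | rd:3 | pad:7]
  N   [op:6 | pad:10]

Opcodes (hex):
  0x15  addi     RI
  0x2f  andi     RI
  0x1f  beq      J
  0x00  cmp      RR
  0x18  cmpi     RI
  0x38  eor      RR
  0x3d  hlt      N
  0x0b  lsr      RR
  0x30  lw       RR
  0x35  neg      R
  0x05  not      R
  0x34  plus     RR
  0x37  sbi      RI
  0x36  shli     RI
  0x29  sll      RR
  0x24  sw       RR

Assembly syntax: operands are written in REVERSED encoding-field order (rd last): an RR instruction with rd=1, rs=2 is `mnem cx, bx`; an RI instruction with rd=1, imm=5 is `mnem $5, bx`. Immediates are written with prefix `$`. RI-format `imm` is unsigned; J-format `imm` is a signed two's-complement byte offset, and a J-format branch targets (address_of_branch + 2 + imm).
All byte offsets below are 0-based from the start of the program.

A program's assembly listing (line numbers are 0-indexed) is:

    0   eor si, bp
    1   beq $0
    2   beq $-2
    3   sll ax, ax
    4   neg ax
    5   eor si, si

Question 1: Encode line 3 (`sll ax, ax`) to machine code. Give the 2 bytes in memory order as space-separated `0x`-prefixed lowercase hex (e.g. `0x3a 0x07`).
3. sll fields op=0x29:6|rd=0:3|rs=0:3|pad=0:4 → word a400h → a4 00

0xa4 0x00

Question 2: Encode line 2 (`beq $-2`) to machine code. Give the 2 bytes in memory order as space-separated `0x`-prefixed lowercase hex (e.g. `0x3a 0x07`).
0x7f 0xfe

L2: beq op=0x1f:6|imm=-2:10 ⇒ 0x7ffe ⇒ big 7f fe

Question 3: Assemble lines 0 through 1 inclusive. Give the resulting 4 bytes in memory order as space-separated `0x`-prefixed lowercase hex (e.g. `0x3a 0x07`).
0. eor fields op=0x38:6|rd=6:3|rs=4:3|pad=0:4 → word e340h → e3 40
1. beq fields op=0x1f:6|imm=0:10 → word 7c00h → 7c 00

0xe3 0x40 0x7c 0x00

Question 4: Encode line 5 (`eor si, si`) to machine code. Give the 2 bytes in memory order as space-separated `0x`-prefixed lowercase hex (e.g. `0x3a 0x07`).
0xe2 0x40

line 5 (eor): pack op=0x38:6|rd=4:3|rs=4:3|pad=0:4 = 0xe240; big→ e2 40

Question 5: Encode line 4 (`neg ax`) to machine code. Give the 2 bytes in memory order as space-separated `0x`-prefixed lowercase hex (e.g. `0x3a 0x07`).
0xd4 0x00

4. neg fields op=0x35:6|rd=0:3|pad=0:7 → word d400h → d4 00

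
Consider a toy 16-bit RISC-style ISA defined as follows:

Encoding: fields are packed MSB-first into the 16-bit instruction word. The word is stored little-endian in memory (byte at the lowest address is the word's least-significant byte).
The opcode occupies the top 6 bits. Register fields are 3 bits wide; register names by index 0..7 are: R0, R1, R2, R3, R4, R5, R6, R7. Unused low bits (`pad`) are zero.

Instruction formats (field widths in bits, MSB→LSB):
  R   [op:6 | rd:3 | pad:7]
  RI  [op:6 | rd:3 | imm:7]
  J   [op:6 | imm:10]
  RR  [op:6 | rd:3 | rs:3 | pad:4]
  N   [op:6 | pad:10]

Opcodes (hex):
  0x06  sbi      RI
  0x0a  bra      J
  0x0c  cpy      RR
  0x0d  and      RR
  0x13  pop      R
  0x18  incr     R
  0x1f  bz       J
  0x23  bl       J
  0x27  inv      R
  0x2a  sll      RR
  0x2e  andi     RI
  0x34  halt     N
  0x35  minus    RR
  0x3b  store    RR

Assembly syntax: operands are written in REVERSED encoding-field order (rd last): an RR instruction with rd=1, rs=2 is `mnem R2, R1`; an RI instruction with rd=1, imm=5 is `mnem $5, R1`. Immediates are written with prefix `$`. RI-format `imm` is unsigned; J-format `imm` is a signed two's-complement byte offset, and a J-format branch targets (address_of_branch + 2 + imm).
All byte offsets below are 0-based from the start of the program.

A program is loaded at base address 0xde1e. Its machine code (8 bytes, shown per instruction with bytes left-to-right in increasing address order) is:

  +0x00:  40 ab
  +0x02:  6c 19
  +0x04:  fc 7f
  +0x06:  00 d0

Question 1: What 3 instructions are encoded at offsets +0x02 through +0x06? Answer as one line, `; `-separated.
off 0x02: read 6c 19 as little → 0x196c
  opcode bits[15:10]=0x6: sbi/RI
  rd@[9:7]=0x2 ⇒ R2
  imm@[6:0]=0x6c ⇒ $108
off 0x04: read fc 7f as little → 0x7ffc
  opcode bits[15:10]=0x1f: bz/J
  imm@[9:0]=0x3fc (s10→-4) ⇒ $-4
off 0x06: read 00 d0 as little → 0xd000
  opcode bits[15:10]=0x34: halt/N

sbi $108, R2; bz $-4; halt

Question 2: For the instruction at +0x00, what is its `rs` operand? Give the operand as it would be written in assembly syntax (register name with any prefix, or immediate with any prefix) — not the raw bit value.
@+00  little-endian(40 ab) = 0xab40
  op=0xab40>>10=0x2a ⇒ sll (RR)
  rd: (w>>7)&0x7=0x6 → R6
  rs: (w>>4)&0x7=0x4 → R4

R4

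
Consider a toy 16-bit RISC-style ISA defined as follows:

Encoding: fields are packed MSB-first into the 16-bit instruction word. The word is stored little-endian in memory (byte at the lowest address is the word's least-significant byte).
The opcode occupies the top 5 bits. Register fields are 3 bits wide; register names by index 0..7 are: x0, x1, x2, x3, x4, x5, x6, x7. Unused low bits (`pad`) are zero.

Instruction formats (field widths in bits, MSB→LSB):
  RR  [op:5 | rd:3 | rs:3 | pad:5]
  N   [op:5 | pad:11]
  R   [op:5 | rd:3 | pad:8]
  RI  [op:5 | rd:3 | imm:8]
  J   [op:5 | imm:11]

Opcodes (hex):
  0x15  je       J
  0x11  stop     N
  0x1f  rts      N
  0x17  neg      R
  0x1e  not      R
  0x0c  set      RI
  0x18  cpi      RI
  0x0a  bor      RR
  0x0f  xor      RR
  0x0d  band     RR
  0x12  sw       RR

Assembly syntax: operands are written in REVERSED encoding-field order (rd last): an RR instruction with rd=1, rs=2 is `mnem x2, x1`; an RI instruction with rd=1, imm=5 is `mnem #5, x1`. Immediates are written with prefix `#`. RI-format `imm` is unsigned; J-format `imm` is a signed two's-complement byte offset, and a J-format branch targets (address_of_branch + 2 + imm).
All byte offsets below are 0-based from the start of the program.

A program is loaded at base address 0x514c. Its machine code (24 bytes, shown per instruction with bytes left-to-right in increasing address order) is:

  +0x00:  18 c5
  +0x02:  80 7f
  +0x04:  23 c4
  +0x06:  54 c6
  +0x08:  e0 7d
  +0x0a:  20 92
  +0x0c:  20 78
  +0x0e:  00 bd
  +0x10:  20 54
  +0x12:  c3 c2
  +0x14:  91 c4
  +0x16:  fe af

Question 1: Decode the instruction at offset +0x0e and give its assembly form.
off 0x0e: read 00 bd as little → 0xbd00
  opcode bits[15:11]=0x17: neg/R
  rd@[10:8]=0x5 ⇒ x5

neg x5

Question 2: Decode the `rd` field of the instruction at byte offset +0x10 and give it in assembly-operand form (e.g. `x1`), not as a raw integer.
x4

[10] 20 54 → 0x5420
  opcode bits[15:11]=0xa: bor/RR
  rd@[10:8]=0x4 ⇒ x4
  rs@[7:5]=0x1 ⇒ x1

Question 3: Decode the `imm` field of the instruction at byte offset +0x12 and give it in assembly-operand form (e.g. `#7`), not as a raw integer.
@+12  little-endian(c3 c2) = 0xc2c3
  top 5b → 0x18 → cpi [RI]
  rd@[10:8]=0x2 ⇒ x2
  imm@[7:0]=0xc3 ⇒ #195

#195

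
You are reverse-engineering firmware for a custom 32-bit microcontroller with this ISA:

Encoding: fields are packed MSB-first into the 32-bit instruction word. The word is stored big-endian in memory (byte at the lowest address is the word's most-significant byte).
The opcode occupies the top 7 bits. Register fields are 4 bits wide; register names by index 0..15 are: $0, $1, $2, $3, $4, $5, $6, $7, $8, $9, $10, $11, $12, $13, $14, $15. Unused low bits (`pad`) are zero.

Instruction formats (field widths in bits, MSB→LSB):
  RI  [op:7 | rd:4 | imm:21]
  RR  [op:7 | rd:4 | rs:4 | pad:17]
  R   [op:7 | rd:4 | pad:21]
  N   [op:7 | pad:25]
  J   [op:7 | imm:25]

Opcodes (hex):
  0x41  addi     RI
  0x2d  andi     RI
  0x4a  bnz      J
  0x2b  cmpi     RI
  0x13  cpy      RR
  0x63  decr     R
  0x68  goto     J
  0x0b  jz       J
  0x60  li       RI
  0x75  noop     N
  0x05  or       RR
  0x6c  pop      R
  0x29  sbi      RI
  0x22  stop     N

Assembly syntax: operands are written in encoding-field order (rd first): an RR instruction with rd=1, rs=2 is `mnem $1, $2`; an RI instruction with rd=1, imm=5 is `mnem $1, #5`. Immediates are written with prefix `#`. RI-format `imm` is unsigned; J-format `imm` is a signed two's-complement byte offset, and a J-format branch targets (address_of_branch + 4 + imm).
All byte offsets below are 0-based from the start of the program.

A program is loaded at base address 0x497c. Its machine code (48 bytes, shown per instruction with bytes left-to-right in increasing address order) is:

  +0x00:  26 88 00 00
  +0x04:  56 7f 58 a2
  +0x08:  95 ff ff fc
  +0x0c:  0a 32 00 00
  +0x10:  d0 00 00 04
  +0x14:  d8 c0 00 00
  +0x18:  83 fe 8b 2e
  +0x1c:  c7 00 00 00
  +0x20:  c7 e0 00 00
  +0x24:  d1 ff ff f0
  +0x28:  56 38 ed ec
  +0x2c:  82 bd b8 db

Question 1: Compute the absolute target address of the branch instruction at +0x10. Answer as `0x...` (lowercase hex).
0x4994

[10] d0 00 00 04 → 0xd0000004
  op=0xd0000004>>25=0x68 ⇒ goto (J)
  imm@[24:0]=0x4 ⇒ #4
  target = base 0x497c + off 0x10 + 4 + imm 4 = 0x4994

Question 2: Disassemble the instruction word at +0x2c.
[2c] 82 bd b8 db → 0x82bdb8db
  top 7b → 0x41 → addi [RI]
  [24:21] rd=5 = $5
  [20:0] imm=1947867 = #1947867

addi $5, #1947867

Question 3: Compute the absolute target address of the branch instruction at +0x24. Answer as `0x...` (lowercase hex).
@+24  big-endian(d1 ff ff f0) = 0xd1fffff0
  top 7b → 0x68 → goto [J]
  [24:0] imm=33554416 (s25→-16) = #-16
  target = base 0x497c + off 0x24 + 4 + imm -16 = 0x4994

0x4994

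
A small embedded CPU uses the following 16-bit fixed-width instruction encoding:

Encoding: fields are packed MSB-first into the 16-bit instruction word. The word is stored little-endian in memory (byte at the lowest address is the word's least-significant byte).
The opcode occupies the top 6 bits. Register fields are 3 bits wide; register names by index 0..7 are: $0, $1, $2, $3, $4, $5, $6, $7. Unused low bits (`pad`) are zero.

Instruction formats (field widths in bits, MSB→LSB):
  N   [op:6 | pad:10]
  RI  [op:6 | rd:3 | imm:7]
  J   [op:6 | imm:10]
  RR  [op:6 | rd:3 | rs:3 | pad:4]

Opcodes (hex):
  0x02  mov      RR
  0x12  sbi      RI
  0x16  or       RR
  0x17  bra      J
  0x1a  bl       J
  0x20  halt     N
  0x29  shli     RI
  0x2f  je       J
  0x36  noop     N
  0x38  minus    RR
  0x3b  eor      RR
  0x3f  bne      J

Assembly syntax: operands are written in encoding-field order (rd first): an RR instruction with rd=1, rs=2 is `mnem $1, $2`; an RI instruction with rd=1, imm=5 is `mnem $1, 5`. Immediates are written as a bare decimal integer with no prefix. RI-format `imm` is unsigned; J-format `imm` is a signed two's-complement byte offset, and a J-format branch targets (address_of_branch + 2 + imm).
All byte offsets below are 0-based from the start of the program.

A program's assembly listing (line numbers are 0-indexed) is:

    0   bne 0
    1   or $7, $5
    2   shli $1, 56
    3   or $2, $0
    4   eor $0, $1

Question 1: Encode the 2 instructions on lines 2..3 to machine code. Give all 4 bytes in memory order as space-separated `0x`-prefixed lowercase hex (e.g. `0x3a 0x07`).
0xb8 0xa4 0x00 0x59

line 2 (shli): pack op=0x29:6|rd=1:3|imm=56:7 = 0xa4b8; little→ b8 a4
line 3 (or): pack op=0x16:6|rd=2:3|rs=0:3|pad=0:4 = 0x5900; little→ 00 59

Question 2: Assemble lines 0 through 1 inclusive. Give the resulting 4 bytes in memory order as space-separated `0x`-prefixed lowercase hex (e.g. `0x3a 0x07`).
0. bne fields op=0x3f:6|imm=0:10 → word fc00h → 00 fc
1. or fields op=0x16:6|rd=7:3|rs=5:3|pad=0:4 → word 5bd0h → d0 5b

0x00 0xfc 0xd0 0x5b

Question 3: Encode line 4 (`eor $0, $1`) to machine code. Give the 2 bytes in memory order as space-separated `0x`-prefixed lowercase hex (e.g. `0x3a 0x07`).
0x10 0xec

4. eor fields op=0x3b:6|rd=0:3|rs=1:3|pad=0:4 → word ec10h → 10 ec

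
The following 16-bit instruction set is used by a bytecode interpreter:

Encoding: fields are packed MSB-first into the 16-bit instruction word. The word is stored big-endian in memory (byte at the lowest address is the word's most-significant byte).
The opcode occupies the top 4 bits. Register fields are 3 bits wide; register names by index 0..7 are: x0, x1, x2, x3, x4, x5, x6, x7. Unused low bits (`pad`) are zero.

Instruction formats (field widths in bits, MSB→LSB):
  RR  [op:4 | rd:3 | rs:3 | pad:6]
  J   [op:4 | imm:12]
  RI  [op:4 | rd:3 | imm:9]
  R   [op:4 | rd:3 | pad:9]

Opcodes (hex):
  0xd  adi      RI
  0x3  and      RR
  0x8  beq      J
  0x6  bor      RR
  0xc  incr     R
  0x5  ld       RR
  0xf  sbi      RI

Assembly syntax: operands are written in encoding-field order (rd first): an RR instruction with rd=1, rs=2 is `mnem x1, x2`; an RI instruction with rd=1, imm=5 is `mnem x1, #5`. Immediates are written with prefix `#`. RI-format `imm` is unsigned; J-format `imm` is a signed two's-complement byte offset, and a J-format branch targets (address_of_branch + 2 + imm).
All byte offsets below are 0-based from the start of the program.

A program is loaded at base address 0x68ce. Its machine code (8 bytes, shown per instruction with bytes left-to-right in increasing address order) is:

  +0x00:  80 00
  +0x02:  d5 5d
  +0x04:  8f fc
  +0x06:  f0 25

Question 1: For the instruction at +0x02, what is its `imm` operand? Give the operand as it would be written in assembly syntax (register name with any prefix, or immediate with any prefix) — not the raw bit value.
#349

[02] d5 5d → 0xd55d
  opcode bits[15:12]=0xd: adi/RI
  rd@[11:9]=0x2 ⇒ x2
  imm@[8:0]=0x15d ⇒ #349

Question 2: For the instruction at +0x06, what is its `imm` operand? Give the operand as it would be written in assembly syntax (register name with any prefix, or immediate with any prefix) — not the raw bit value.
@+06  big-endian(f0 25) = 0xf025
  opcode bits[15:12]=0xf: sbi/RI
  [11:9] rd=0 = x0
  [8:0] imm=37 = #37

#37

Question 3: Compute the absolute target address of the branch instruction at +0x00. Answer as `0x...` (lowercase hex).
0x68d0

+0x00: 80 00 ⇒ word 0x8000 (big)
  top 4b → 0x8 → beq [J]
  imm@[11:0]=0x0 ⇒ #0
  target = base 0x68ce + off 0x00 + 2 + imm 0 = 0x68d0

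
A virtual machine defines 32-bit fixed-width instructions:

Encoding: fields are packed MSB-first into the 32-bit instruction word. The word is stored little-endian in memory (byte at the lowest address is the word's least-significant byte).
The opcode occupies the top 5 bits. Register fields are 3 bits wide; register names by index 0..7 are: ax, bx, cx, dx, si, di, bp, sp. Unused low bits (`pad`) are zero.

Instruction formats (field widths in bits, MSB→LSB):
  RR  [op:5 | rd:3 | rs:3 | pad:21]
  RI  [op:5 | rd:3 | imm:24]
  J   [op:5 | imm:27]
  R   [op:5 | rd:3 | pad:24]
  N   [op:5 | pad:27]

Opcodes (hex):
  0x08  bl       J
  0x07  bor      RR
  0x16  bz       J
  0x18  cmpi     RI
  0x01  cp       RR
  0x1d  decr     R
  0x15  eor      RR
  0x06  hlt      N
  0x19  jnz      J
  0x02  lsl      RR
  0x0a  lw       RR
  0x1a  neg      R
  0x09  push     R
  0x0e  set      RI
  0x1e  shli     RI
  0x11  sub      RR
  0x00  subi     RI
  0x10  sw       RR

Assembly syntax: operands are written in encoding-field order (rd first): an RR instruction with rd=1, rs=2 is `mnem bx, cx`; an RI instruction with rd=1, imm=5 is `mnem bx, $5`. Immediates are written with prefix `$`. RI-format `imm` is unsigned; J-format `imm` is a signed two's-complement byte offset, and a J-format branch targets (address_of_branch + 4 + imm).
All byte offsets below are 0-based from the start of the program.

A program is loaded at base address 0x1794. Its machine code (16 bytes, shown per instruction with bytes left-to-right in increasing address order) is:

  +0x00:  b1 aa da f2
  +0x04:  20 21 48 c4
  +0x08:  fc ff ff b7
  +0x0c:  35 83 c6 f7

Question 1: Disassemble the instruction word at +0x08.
bz $-4

+0x08: fc ff ff b7 ⇒ word 0xb7fffffc (little)
  top 5b → 0x16 → bz [J]
  imm: (w>>0)&0x7ffffff=0x7fffffc (s27→-4) → $-4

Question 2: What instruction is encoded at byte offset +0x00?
off 0x00: read b1 aa da f2 as little → 0xf2daaab1
  opcode bits[31:27]=0x1e: shli/RI
  [26:24] rd=2 = cx
  [23:0] imm=14330545 = $14330545

shli cx, $14330545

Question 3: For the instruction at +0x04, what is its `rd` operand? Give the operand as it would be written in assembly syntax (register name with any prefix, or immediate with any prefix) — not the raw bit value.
si

[04] 20 21 48 c4 → 0xc4482120
  opcode bits[31:27]=0x18: cmpi/RI
  rd: (w>>24)&0x7=0x4 → si
  imm: (w>>0)&0xffffff=0x482120 → $4727072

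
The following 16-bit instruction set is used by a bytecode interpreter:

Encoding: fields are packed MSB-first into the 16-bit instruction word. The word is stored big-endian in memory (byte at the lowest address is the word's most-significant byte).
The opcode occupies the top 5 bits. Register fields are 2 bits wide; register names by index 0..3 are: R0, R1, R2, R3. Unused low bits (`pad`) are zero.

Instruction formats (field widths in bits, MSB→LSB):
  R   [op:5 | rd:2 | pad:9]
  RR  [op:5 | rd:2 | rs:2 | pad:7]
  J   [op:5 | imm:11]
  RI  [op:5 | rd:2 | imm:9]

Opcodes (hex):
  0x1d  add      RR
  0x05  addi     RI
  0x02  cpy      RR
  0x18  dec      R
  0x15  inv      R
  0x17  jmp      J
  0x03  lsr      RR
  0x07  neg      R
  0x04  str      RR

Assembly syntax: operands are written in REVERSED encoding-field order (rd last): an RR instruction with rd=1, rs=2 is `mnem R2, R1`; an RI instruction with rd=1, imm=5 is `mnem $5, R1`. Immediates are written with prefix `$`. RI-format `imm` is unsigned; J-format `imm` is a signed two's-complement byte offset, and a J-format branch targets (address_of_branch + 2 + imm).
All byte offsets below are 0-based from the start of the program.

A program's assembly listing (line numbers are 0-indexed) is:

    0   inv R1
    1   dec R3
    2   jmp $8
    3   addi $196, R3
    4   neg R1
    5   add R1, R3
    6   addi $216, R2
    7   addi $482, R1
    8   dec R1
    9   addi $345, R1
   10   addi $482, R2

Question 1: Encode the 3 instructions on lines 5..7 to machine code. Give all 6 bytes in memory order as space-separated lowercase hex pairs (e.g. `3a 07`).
line 5 (add): pack op=0x1d:5|rd=3:2|rs=1:2|pad=0:7 = 0xee80; big→ ee 80
line 6 (addi): pack op=0x5:5|rd=2:2|imm=216:9 = 0x2cd8; big→ 2c d8
line 7 (addi): pack op=0x5:5|rd=1:2|imm=482:9 = 0x2be2; big→ 2b e2

ee 80 2c d8 2b e2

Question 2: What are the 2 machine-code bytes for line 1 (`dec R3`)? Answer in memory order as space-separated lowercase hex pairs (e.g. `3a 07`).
L1: dec op=0x18:5|rd=3:2|pad=0:9 ⇒ 0xc600 ⇒ big c6 00

c6 00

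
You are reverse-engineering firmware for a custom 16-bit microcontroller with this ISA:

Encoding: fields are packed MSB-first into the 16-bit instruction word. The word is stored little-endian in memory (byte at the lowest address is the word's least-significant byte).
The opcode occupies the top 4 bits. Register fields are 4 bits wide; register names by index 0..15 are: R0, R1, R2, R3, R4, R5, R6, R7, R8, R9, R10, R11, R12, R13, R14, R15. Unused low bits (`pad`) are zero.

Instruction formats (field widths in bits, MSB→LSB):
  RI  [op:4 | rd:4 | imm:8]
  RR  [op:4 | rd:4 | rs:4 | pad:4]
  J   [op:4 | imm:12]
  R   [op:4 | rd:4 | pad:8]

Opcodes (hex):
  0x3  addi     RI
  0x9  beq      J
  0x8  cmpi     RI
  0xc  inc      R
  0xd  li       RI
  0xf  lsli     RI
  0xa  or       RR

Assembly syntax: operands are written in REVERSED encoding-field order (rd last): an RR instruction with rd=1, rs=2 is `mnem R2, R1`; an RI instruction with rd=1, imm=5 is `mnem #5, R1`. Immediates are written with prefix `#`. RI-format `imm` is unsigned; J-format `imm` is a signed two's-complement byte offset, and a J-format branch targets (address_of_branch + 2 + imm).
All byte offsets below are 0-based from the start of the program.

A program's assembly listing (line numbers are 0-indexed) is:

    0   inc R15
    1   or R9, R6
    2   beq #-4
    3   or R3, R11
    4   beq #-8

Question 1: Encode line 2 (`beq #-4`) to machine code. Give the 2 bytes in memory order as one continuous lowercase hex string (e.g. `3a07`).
line 2 (beq): pack op=0x9:4|imm=-4:12 = 0x9ffc; little→ fc 9f

fc9f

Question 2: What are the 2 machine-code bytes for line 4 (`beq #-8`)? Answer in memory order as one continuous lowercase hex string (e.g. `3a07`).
4. beq fields op=0x9:4|imm=-8:12 → word 9ff8h → f8 9f

f89f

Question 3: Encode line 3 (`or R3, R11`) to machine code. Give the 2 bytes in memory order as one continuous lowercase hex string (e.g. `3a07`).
L3: or op=0xa:4|rd=11:4|rs=3:4|pad=0:4 ⇒ 0xab30 ⇒ little 30 ab

30ab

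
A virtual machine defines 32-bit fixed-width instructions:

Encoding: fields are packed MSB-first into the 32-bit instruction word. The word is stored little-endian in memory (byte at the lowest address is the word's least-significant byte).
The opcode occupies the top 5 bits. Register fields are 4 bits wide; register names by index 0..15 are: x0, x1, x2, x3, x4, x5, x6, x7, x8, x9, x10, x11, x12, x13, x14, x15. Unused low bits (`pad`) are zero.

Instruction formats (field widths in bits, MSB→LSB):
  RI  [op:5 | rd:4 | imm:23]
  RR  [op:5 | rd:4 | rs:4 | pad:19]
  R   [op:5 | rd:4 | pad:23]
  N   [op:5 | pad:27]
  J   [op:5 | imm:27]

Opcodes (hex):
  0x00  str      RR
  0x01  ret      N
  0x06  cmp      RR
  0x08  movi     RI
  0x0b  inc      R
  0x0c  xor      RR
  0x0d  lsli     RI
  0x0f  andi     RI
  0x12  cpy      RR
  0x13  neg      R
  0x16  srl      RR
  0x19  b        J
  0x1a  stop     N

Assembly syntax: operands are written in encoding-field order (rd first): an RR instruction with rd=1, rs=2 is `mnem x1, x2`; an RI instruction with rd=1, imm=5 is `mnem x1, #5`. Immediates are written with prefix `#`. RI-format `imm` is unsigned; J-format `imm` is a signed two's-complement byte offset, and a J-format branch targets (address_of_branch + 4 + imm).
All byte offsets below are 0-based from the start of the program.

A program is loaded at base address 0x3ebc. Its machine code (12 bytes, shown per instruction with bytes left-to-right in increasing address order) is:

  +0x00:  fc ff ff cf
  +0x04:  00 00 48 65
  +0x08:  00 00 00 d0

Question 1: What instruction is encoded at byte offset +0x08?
off 0x08: read 00 00 00 d0 as little → 0xd0000000
  top 5b → 0x1a → stop [N]

stop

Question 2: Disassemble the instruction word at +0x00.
b #-4

@+00  little-endian(fc ff ff cf) = 0xcffffffc
  opcode bits[31:27]=0x19: b/J
  [26:0] imm=134217724 (s27→-4) = #-4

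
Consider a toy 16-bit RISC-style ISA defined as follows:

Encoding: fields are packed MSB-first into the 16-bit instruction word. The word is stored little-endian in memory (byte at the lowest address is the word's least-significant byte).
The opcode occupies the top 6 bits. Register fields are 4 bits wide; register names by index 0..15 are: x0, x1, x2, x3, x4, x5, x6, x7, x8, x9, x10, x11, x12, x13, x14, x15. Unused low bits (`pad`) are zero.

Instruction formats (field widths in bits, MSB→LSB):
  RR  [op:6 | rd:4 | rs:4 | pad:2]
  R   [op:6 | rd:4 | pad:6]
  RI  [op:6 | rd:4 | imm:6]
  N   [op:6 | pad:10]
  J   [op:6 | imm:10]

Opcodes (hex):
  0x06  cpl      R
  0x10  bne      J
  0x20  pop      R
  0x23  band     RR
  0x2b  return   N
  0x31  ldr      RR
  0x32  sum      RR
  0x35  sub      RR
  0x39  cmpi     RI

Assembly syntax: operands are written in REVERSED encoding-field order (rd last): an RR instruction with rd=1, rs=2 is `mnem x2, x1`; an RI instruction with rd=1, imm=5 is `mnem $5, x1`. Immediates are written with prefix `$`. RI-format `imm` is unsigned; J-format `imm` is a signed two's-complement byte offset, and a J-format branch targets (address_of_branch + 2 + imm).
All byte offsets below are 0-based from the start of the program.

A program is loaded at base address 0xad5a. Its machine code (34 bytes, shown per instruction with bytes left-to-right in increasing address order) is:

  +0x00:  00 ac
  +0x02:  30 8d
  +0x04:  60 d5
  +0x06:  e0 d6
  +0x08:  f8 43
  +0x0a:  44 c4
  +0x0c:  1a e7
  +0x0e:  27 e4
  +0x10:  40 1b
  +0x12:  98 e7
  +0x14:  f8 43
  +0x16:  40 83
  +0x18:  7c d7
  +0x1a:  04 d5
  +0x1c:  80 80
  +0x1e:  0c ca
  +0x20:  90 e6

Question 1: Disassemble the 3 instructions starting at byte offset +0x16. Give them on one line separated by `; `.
off 0x16: read 40 83 as little → 0x8340
  op=0x8340>>10=0x20 ⇒ pop (R)
  rd: (w>>6)&0xf=0xd → x13
off 0x18: read 7c d7 as little → 0xd77c
  op=0xd77c>>10=0x35 ⇒ sub (RR)
  rd: (w>>6)&0xf=0xd → x13
  rs: (w>>2)&0xf=0xf → x15
off 0x1a: read 04 d5 as little → 0xd504
  op=0xd504>>10=0x35 ⇒ sub (RR)
  rd: (w>>6)&0xf=0x4 → x4
  rs: (w>>2)&0xf=0x1 → x1

pop x13; sub x15, x13; sub x1, x4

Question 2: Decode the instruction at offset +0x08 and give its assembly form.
bne $-8

@+08  little-endian(f8 43) = 0x43f8
  opcode bits[15:10]=0x10: bne/J
  imm@[9:0]=0x3f8 (s10→-8) ⇒ $-8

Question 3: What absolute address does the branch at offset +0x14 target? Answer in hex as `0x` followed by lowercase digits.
0xad68

[14] f8 43 → 0x43f8
  opcode bits[15:10]=0x10: bne/J
  [9:0] imm=1016 (s10→-8) = $-8
  target = base 0xad5a + off 0x14 + 2 + imm -8 = 0xad68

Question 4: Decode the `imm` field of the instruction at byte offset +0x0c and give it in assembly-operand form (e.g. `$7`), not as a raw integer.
$26

+0x0c: 1a e7 ⇒ word 0xe71a (little)
  top 6b → 0x39 → cmpi [RI]
  rd@[9:6]=0xc ⇒ x12
  imm@[5:0]=0x1a ⇒ $26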